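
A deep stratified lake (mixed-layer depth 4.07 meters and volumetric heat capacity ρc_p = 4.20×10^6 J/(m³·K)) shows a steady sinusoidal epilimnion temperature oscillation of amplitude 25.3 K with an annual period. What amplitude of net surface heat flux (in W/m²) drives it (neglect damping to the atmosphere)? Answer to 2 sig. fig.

Areal heat capacity C = ρc_p × D = 4.20×10^6 × 4.07 = 1.71×10^7 J/(m²·K).
ω = 2π / 3.15×10^7 s = 1.99×10^-7 s⁻¹.
Cω = 1.71×10^7 × 1.99×10^-7 = 3.41 W/(m²·K).
F₀ = A × Cω = 25.3 × 3.41 = 86.2 W/m².

86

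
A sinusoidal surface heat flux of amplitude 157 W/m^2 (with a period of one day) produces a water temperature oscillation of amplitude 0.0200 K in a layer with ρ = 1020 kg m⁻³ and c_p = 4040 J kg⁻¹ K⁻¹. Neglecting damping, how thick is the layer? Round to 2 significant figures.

ω = 2π / 86400 s = 7.27×10^-5 s⁻¹.
Required C = F₀ / (A ω) = 157 / (0.0200 × 7.27×10^-5) = 1.08×10^8 J/(m²·K).
D = C / (ρ c_p) = 1.08×10^8 / (1020 × 4040) = 26.2 m.

26 m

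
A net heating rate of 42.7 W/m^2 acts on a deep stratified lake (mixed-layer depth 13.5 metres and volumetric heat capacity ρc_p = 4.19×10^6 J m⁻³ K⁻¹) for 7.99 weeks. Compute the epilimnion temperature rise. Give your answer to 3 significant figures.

3.65 K

Areal heat capacity C = ρc_p × D = 4.19×10^6 × 13.5 = 5.66×10^7 J m⁻² K⁻¹.
Net heat input Q = F Δt = 42.7 × (7.99 weeks × 6.048×10^5 s/week) = 2.06×10^8 J/m².
ΔT = Q / C = 2.06×10^8 / 5.66×10^7 = 3.65 K.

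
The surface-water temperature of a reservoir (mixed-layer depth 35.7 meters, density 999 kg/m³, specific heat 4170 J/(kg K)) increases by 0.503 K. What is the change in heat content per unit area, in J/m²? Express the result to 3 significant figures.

Areal heat capacity C = ρ c_p D = 999 × 4170 × 35.7 = 1.49×10^8 J/(m^2 K).
ΔQ = C ΔT = 1.49×10^8 × 0.503 = 7.48×10^7 J/m².

7.48×10^7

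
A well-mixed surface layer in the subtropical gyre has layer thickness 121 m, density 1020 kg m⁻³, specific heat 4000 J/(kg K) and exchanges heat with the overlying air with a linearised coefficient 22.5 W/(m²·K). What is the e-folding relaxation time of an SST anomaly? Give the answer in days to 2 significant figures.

250 days

Areal heat capacity C = ρ c_p D = 1020 × 4000 × 121 = 4.94×10^8 J/(m^2 K).
Relaxation time τ = C / λ = 4.94×10^8 / 22.5 = 2.19×10^7 s.
In days: 2.19×10^7 s / (86400 s/day) = 254 days.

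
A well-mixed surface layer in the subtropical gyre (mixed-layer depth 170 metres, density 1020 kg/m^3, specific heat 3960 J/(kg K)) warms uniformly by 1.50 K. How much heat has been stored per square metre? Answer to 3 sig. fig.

Areal heat capacity C = ρ c_p D = 1020 × 3960 × 170 = 6.87×10^8 J/(m²·K).
ΔQ = C ΔT = 6.87×10^8 × 1.50 = 1.03×10^9 J/m².

1.03×10^9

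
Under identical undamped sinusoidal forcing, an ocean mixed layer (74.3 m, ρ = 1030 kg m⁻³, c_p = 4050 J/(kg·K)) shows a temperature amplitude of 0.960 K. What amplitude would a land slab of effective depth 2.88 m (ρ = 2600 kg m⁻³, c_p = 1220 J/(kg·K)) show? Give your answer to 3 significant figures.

C_ocean = 3.10×10^8 J/(m²·K); C_land = 9.14×10^6 J/(m²·K).
A ∝ 1/C ⇒ A_land = A_ocean × C_ocean/C_land = 0.960 × 33.9 = 32.6 K.

32.6 K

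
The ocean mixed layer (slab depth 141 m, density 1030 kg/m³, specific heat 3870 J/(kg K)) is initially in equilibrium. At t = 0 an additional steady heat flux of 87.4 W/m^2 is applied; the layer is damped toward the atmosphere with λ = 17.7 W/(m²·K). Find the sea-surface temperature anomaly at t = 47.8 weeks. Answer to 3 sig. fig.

2.95 K

Areal heat capacity C = ρ c_p D = 1030 × 3870 × 141 = 5.62×10^8 J/(m²·K).
τ = C / λ = 5.62×10^8 / 17.7 = 3.18×10^7 s.
Equilibrium anomaly ΔT_eq = F / λ = 87.4 / 17.7 = 4.94 K.
t = 47.8 weeks = 2.89×10^7 s, so t/τ = 0.910.
ΔT(t) = ΔT_eq (1 − e^(−t/τ)) = 4.94 × (1 − e^−0.910) = 2.95 K.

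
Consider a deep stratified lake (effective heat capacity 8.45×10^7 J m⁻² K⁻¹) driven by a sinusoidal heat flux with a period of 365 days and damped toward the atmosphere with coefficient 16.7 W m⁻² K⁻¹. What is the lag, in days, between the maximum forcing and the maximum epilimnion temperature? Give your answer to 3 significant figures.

Areal heat capacity C = 8.45×10^7 J m⁻² K⁻¹ (given).
ω = 2π / 3.15×10^7 s = 1.99×10^-7 s⁻¹.
Phase lag φ = arctan(Cω/λ) = arctan(16.8/16.7) = 0.789 rad.
Time lag = φ / ω = 0.789 / 1.99×10^-7 = 3.96×10^6 s = 45.9 days.

45.9 days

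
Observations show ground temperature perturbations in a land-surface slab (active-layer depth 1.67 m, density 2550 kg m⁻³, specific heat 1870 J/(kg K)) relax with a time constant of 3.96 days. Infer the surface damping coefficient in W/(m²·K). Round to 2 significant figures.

23

Areal heat capacity C = ρ c_p D = 2550 × 1870 × 1.67 = 7.96×10^6 J m⁻² K⁻¹.
τ = 3.96 days = 3.42×10^5 s.
λ = C / τ = 7.96×10^6 / 3.42×10^5 = 23.3 W/(m²·K).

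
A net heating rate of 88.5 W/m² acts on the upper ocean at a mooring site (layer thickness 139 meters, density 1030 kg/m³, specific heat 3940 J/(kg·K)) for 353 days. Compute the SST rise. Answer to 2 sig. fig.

Areal heat capacity C = ρ c_p D = 1030 × 3940 × 139 = 5.64×10^8 J/(m²·K).
Net heat input Q = F Δt = 88.5 × (353 days × 86400 s/day) = 2.70×10^9 J/m².
ΔT = Q / C = 2.70×10^9 / 5.64×10^8 = 4.79 K.

4.8 K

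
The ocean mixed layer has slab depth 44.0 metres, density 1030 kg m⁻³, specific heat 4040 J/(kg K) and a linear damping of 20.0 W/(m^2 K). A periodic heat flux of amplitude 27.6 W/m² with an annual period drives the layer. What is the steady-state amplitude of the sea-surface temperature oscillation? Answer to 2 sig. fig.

0.66 K

Areal heat capacity C = ρ c_p D = 1030 × 4040 × 44.0 = 1.83×10^8 J/(m^2 K).
Angular frequency ω = 2π / T = 2π / 3.15×10^7 s = 1.99×10^-7 s⁻¹.
√((Cω)² + λ²) = √((36.5)² + 20.0²) = 41.6 W/(m²·K).
Amplitude A = F₀ / √((Cω)²+λ²) = 27.6 / 41.6 = 0.663 K.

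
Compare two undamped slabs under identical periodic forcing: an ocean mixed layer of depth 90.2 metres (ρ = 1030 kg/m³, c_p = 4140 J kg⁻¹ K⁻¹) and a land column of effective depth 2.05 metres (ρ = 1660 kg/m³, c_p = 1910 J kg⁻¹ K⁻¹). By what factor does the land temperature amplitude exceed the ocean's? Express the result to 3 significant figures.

C_ocean = 1030 × 4140 × 90.2 = 3.85×10^8 J/(m²·K).
C_land = 1660 × 1910 × 2.05 = 6.50×10^6 J/(m²·K).
Undamped amplitude ∝ 1/C, so A_land/A_ocean = C_ocean/C_land = 59.2.

59.2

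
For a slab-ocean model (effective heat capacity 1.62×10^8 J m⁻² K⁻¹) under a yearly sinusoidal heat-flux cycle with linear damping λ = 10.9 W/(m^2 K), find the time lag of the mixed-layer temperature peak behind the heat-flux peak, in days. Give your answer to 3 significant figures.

Areal heat capacity C = 1.62×10^8 J m⁻² K⁻¹ (given).
ω = 2π / 3.15×10^7 s = 1.99×10^-7 s⁻¹.
Phase lag φ = arctan(Cω/λ) = arctan(32.3/10.9) = 1.25 rad.
Time lag = φ / ω = 1.25 / 1.99×10^-7 = 6.25×10^6 s = 72.3 days.

72.3 days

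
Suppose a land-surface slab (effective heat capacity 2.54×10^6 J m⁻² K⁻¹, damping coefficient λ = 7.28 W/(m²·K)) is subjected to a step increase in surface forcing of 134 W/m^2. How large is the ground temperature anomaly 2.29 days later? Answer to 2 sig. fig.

8.0 K

Areal heat capacity C = 2.54×10^6 J m⁻² K⁻¹ (given).
τ = C / λ = 2.54×10^6 / 7.28 = 3.49×10^5 s.
Equilibrium anomaly ΔT_eq = F / λ = 134 / 7.28 = 18.4 K.
t = 2.29 days = 1.98×10^5 s, so t/τ = 0.567.
ΔT(t) = ΔT_eq (1 − e^(−t/τ)) = 18.4 × (1 − e^−0.567) = 7.97 K.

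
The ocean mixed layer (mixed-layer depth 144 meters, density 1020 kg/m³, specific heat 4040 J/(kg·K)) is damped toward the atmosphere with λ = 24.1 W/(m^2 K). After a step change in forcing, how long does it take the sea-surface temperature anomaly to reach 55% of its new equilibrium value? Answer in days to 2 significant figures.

230 days

Areal heat capacity C = ρ c_p D = 1020 × 4040 × 144 = 5.93×10^8 J/(m^2 K).
τ = C / λ = 5.93×10^8 / 24.1 = 2.46×10^7 s.
Fraction reached: 1 − e^(−t/τ) = 0.55 ⇒ t = −τ ln(1 − 0.55) = τ × 0.799.
t = 1.97×10^7 s = 228 days.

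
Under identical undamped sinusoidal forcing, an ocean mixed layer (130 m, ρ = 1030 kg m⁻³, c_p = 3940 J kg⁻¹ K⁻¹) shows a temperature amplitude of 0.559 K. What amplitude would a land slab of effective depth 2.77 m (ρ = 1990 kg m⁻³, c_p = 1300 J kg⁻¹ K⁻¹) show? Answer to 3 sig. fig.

C_ocean = 5.28×10^8 J/(m²·K); C_land = 7.17×10^6 J/(m²·K).
A ∝ 1/C ⇒ A_land = A_ocean × C_ocean/C_land = 0.559 × 73.6 = 41.2 K.

41.2 K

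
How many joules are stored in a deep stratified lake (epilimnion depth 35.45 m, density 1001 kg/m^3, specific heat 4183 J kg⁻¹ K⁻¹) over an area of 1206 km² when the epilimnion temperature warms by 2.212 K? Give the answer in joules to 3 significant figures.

Areal heat capacity C = ρ c_p D = 1001 × 4183 × 35.45 = 1.48×10^8 J/(m²·K).
Heat per unit area: q = C ΔT = 1.48×10^8 × 2.212 = 3.28×10^8 J/m².
Total heat: Q = q × A = 3.28×10^8 × (1206 × 10⁶ m²) = 3.96×10^17 J.

3.96×10^17 J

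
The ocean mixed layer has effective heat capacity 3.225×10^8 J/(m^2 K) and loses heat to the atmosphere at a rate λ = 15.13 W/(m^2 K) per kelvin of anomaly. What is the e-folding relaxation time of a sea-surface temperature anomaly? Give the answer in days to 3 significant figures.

Areal heat capacity C = 3.225×10^8 J/(m^2 K) (given).
Relaxation time τ = C / λ = 3.22×10^8 / 15.13 = 2.13×10^7 s.
In days: 2.13×10^7 s / (86400 s/day) = 247 days.

247 days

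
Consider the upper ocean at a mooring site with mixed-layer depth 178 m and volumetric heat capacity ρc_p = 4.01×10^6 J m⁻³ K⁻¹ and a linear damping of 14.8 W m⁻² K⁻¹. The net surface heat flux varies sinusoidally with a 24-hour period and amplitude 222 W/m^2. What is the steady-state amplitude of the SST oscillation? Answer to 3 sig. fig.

Areal heat capacity C = ρc_p × D = 4.01×10^6 × 178 = 7.14×10^8 J/(m²·K).
Angular frequency ω = 2π / T = 2π / 86400 s = 7.27×10^-5 s⁻¹.
√((Cω)² + λ²) = √((51900)² + 14.8²) = 51900 W/(m²·K).
Amplitude A = F₀ / √((Cω)²+λ²) = 222 / 51900 = 0.00428 K.

0.00428 K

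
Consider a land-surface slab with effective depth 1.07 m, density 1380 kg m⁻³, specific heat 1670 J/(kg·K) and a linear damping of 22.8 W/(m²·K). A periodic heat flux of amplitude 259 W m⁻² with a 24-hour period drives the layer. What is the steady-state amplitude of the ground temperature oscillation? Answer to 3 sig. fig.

1.43 K

Areal heat capacity C = ρ c_p D = 1380 × 1670 × 1.07 = 2.47×10^6 J/(m²·K).
Angular frequency ω = 2π / T = 2π / 86400 s = 7.27×10^-5 s⁻¹.
√((Cω)² + λ²) = √((179)² + 22.8²) = 181 W/(m²·K).
Amplitude A = F₀ / √((Cω)²+λ²) = 259 / 181 = 1.43 K.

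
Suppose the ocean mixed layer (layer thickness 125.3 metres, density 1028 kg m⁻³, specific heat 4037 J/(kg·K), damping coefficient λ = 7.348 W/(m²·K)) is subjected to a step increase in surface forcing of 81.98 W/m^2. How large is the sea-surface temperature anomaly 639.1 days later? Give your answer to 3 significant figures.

6.04 K

Areal heat capacity C = ρ c_p D = 1028 × 4037 × 125.3 = 5.20×10^8 J m⁻² K⁻¹.
τ = C / λ = 5.20×10^8 / 7.348 = 7.08×10^7 s.
Equilibrium anomaly ΔT_eq = F / λ = 81.98 / 7.348 = 11.2 K.
t = 639.1 days = 5.52×10^7 s, so t/τ = 0.780.
ΔT(t) = ΔT_eq (1 − e^(−t/τ)) = 11.2 × (1 − e^−0.780) = 6.04 K.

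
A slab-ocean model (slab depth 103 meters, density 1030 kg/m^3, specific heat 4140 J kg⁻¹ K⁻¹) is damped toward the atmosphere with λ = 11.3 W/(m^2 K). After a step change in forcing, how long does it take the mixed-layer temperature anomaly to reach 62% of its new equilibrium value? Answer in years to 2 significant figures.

1.2 years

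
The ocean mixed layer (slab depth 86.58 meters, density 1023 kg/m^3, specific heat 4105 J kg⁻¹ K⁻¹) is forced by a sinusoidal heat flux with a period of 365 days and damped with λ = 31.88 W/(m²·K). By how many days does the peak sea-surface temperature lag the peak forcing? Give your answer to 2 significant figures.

Areal heat capacity C = ρ c_p D = 1023 × 4105 × 86.58 = 3.64×10^8 J m⁻² K⁻¹.
ω = 2π / 3.15×10^7 s = 1.99×10^-7 s⁻¹.
Phase lag φ = arctan(Cω/λ) = arctan(72.4/31.88) = 1.16 rad.
Time lag = φ / ω = 1.16 / 1.99×10^-7 = 5.80×10^6 s = 67.2 days.

67 days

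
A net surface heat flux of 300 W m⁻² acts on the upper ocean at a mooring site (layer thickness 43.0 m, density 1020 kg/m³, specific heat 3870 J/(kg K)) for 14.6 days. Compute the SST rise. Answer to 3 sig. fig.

2.23 K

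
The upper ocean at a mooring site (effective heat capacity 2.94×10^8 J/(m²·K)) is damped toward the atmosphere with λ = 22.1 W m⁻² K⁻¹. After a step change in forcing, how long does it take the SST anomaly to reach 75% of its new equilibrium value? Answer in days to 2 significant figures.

210 days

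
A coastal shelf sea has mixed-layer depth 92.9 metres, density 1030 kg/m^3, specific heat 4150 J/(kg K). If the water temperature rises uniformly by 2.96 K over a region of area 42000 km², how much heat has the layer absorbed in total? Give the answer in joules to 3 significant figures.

4.94×10^19 J

Areal heat capacity C = ρ c_p D = 1030 × 4150 × 92.9 = 3.97×10^8 J/(m^2 K).
Heat per unit area: q = C ΔT = 3.97×10^8 × 2.96 = 1.18×10^9 J/m².
Total heat: Q = q × A = 1.18×10^9 × (42000 × 10⁶ m²) = 4.94×10^19 J.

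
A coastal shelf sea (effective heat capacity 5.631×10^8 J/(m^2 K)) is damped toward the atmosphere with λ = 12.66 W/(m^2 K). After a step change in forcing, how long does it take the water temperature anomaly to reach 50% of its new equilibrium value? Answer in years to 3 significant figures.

Areal heat capacity C = 5.631×10^8 J/(m^2 K) (given).
τ = C / λ = 5.63×10^8 / 12.66 = 4.45×10^7 s.
Fraction reached: 1 − e^(−t/τ) = 0.50 ⇒ t = −τ ln(1 − 0.50) = τ × 0.693.
t = 3.08×10^7 s = 0.977 years.

0.977 years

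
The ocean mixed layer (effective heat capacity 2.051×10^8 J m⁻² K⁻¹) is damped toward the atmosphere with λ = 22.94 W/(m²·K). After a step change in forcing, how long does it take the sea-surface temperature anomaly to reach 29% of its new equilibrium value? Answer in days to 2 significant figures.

35 days

Areal heat capacity C = 2.051×10^8 J m⁻² K⁻¹ (given).
τ = C / λ = 2.05×10^8 / 22.94 = 8.94×10^6 s.
Fraction reached: 1 − e^(−t/τ) = 0.29 ⇒ t = −τ ln(1 − 0.29) = τ × 0.342.
t = 3.06×10^6 s = 35.4 days.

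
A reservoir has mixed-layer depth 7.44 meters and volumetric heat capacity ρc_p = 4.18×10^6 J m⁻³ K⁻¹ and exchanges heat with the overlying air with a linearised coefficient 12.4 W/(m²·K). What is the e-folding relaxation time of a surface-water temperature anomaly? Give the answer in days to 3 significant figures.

29.0 days

Areal heat capacity C = ρc_p × D = 4.18×10^6 × 7.44 = 3.11×10^7 J m⁻² K⁻¹.
Relaxation time τ = C / λ = 3.11×10^7 / 12.4 = 2.51×10^6 s.
In days: 2.51×10^6 s / (86400 s/day) = 29.0 days.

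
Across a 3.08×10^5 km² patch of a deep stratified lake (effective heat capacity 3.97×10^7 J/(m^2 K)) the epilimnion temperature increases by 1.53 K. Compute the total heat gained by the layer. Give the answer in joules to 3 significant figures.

1.87×10^19 J

Areal heat capacity C = 3.97×10^7 J/(m^2 K) (given).
Heat per unit area: q = C ΔT = 3.97×10^7 × 1.53 = 6.07×10^7 J/m².
Total heat: Q = q × A = 6.07×10^7 × (3.08×10^5 × 10⁶ m²) = 1.87×10^19 J.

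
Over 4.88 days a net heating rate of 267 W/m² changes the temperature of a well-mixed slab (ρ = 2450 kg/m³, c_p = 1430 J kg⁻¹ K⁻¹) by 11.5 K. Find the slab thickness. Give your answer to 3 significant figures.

Heat input Q = F Δt = 267 × 4.22×10^5 s = 1.13×10^8 J/m².
Required areal heat capacity C = Q / ΔT = 9.79×10^6 J/(m²·K).
Depth D = C / (ρ c_p) = 9.79×10^6 / (2450 × 1430) = 2.79 m.

2.79 m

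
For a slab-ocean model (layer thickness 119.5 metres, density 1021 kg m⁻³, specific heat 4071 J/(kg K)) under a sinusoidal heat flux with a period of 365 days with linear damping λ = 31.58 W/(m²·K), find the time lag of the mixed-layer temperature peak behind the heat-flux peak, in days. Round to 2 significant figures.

73 days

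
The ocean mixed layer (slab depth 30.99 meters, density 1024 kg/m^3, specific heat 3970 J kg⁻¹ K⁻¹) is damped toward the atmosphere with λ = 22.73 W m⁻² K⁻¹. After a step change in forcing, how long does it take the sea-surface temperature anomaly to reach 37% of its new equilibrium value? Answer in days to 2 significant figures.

Areal heat capacity C = ρ c_p D = 1024 × 3970 × 30.99 = 1.26×10^8 J m⁻² K⁻¹.
τ = C / λ = 1.26×10^8 / 22.73 = 5.54×10^6 s.
Fraction reached: 1 − e^(−t/τ) = 0.37 ⇒ t = −τ ln(1 − 0.37) = τ × 0.462.
t = 2.56×10^6 s = 29.6 days.

30 days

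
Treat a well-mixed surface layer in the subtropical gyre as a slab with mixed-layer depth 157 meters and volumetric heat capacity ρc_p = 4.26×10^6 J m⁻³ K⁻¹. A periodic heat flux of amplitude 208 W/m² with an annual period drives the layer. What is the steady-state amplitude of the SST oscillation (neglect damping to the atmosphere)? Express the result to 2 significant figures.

1.6 K

Areal heat capacity C = ρc_p × D = 4.26×10^6 × 157 = 6.69×10^8 J/(m^2 K).
Angular frequency ω = 2π / T = 2π / 3.15×10^7 s = 1.99×10^-7 s⁻¹.
Cω = 6.69×10^8 × 1.99×10^-7 = 133 W/(m²·K).
Amplitude A = F₀ / (Cω) = 208 / 133 = 1.56 K.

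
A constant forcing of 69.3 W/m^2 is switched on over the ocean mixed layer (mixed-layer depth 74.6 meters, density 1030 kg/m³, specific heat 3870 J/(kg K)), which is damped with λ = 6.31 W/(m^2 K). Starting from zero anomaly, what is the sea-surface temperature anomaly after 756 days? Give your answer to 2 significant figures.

8.2 K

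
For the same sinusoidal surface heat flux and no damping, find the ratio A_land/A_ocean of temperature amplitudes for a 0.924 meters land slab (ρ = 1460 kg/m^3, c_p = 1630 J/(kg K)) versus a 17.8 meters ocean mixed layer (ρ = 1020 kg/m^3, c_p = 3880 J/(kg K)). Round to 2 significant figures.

C_ocean = 1020 × 3880 × 17.8 = 7.04×10^7 J/(m²·K).
C_land = 1460 × 1630 × 0.924 = 2.20×10^6 J/(m²·K).
Undamped amplitude ∝ 1/C, so A_land/A_ocean = C_ocean/C_land = 32.0.

32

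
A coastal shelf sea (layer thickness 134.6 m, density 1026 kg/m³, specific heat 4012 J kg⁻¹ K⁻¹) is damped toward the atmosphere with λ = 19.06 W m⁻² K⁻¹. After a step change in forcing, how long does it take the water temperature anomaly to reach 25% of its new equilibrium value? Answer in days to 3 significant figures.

Areal heat capacity C = ρ c_p D = 1026 × 4012 × 134.6 = 5.54×10^8 J m⁻² K⁻¹.
τ = C / λ = 5.54×10^8 / 19.06 = 2.91×10^7 s.
Fraction reached: 1 − e^(−t/τ) = 0.25 ⇒ t = −τ ln(1 − 0.25) = τ × 0.288.
t = 8.36×10^6 s = 96.8 days.

96.8 days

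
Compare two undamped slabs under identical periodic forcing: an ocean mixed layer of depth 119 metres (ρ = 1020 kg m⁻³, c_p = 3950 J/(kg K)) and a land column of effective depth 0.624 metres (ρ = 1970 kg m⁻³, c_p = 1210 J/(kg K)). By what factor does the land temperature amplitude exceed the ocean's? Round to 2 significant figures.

320

C_ocean = 1020 × 3950 × 119 = 4.79×10^8 J/(m²·K).
C_land = 1970 × 1210 × 0.624 = 1.49×10^6 J/(m²·K).
Undamped amplitude ∝ 1/C, so A_land/A_ocean = C_ocean/C_land = 322.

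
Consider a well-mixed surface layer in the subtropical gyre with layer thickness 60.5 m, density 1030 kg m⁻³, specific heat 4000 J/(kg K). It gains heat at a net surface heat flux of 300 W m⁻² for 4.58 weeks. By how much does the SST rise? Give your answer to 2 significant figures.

3.3 K

Areal heat capacity C = ρ c_p D = 1030 × 4000 × 60.5 = 2.49×10^8 J/(m²·K).
Net heat input Q = F Δt = 300 × (4.58 weeks × 6.048×10^5 s/week) = 8.31×10^8 J/m².
ΔT = Q / C = 8.31×10^8 / 2.49×10^8 = 3.33 K.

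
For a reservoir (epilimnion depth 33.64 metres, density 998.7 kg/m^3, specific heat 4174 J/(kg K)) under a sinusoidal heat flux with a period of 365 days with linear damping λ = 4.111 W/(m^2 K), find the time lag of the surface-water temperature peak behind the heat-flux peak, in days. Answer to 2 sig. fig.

Areal heat capacity C = ρ c_p D = 998.7 × 4174 × 33.64 = 1.40×10^8 J/(m²·K).
ω = 2π / 3.15×10^7 s = 1.99×10^-7 s⁻¹.
Phase lag φ = arctan(Cω/λ) = arctan(27.9/4.111) = 1.42 rad.
Time lag = φ / ω = 1.42 / 1.99×10^-7 = 7.15×10^6 s = 82.8 days.

83 days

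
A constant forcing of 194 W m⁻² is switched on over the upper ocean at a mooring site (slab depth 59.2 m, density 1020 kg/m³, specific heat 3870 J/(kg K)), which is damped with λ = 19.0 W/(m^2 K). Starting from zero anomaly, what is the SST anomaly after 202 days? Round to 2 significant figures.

Areal heat capacity C = ρ c_p D = 1020 × 3870 × 59.2 = 2.34×10^8 J/(m²·K).
τ = C / λ = 2.34×10^8 / 19.0 = 1.23×10^7 s.
Equilibrium anomaly ΔT_eq = F / λ = 194 / 19.0 = 10.2 K.
t = 202 days = 1.75×10^7 s, so t/τ = 1.42.
ΔT(t) = ΔT_eq (1 − e^(−t/τ)) = 10.2 × (1 − e^−1.42) = 7.74 K.

7.7 K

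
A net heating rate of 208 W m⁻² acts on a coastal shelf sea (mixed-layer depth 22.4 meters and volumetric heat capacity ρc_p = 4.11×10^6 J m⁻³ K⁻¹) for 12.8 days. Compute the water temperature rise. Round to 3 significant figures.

Areal heat capacity C = ρc_p × D = 4.11×10^6 × 22.4 = 9.21×10^7 J/(m²·K).
Net heat input Q = F Δt = 208 × (12.8 days × 86400 s/day) = 2.30×10^8 J/m².
ΔT = Q / C = 2.30×10^8 / 9.21×10^7 = 2.50 K.

2.50 K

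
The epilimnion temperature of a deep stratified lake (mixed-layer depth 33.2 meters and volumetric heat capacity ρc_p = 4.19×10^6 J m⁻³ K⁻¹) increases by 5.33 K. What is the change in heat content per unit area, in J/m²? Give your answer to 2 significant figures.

7.4×10^8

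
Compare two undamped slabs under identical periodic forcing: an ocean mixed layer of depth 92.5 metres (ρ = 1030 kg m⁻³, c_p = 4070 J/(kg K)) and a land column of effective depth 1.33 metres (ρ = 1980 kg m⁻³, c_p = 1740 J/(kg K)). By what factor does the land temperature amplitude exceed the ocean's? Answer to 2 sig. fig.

C_ocean = 1030 × 4070 × 92.5 = 3.88×10^8 J/(m²·K).
C_land = 1980 × 1740 × 1.33 = 4.58×10^6 J/(m²·K).
Undamped amplitude ∝ 1/C, so A_land/A_ocean = C_ocean/C_land = 84.6.

85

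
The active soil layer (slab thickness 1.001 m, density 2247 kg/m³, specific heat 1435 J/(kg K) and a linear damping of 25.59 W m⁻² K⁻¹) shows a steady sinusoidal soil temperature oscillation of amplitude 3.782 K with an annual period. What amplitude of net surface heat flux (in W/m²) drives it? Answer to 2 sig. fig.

97

Areal heat capacity C = ρ c_p D = 2247 × 1435 × 1.001 = 3.23×10^6 J/(m²·K).
ω = 2π / 3.15×10^7 s = 1.99×10^-7 s⁻¹.
√((Cω)² + λ²) = √((0.643)² + 25.59²) = 25.6 W/(m²·K).
F₀ = A × √((Cω)²+λ²) = 3.782 × 25.6 = 96.8 W/m².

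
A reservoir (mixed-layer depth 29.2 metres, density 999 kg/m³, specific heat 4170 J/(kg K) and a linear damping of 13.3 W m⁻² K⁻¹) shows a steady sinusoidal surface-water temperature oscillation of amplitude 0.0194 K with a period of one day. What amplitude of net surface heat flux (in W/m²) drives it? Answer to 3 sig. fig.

172

Areal heat capacity C = ρ c_p D = 999 × 4170 × 29.2 = 1.22×10^8 J m⁻² K⁻¹.
ω = 2π / 86400 s = 7.27×10^-5 s⁻¹.
√((Cω)² + λ²) = √((8850)² + 13.3²) = 8850 W/(m²·K).
F₀ = A × √((Cω)²+λ²) = 0.0194 × 8850 = 172 W/m².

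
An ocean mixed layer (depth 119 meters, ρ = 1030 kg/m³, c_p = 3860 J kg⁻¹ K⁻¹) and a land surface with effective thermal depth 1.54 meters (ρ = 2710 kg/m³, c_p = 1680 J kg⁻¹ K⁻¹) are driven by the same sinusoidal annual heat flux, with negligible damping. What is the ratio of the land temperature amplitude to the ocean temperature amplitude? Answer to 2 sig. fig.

67

C_ocean = 1030 × 3860 × 119 = 4.73×10^8 J/(m²·K).
C_land = 2710 × 1680 × 1.54 = 7.01×10^6 J/(m²·K).
Undamped amplitude ∝ 1/C, so A_land/A_ocean = C_ocean/C_land = 67.5.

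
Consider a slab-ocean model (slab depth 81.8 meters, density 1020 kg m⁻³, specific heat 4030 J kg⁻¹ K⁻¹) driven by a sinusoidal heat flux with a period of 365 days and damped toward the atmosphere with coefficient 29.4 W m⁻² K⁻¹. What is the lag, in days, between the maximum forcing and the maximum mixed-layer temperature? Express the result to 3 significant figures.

Areal heat capacity C = ρ c_p D = 1020 × 4030 × 81.8 = 3.36×10^8 J/(m²·K).
ω = 2π / 3.15×10^7 s = 1.99×10^-7 s⁻¹.
Phase lag φ = arctan(Cω/λ) = arctan(67.0/29.4) = 1.16 rad.
Time lag = φ / ω = 1.16 / 1.99×10^-7 = 5.81×10^6 s = 67.2 days.

67.2 days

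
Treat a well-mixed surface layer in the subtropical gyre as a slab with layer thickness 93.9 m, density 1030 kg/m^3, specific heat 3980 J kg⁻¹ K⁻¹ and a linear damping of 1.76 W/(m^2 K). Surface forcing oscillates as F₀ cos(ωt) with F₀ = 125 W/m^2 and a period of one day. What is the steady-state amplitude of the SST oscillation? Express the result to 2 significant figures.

Areal heat capacity C = ρ c_p D = 1030 × 3980 × 93.9 = 3.85×10^8 J m⁻² K⁻¹.
Angular frequency ω = 2π / T = 2π / 86400 s = 7.27×10^-5 s⁻¹.
√((Cω)² + λ²) = √((28000)² + 1.76²) = 28000 W/(m²·K).
Amplitude A = F₀ / √((Cω)²+λ²) = 125 / 28000 = 0.00447 K.

0.0045 K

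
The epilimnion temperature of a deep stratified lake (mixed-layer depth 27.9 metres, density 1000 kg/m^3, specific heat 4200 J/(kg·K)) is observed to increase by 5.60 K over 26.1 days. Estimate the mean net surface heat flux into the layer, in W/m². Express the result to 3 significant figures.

291

Areal heat capacity C = ρ c_p D = 1000 × 4200 × 27.9 = 1.17×10^8 J/(m^2 K).
Required heat per unit area: Q = C ΔT = 1.17×10^8 × 5.60 = 6.56×10^8 J/m².
Flux F = Q / Δt = 6.56×10^8 / 2.26×10^6 s = 291 W/m².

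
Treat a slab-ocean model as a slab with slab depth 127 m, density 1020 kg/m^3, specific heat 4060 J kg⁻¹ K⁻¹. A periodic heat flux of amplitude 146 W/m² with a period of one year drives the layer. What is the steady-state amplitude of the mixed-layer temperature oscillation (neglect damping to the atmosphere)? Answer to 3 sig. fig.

Areal heat capacity C = ρ c_p D = 1020 × 4060 × 127 = 5.26×10^8 J/(m²·K).
Angular frequency ω = 2π / T = 2π / 3.15×10^7 s = 1.99×10^-7 s⁻¹.
Cω = 5.26×10^8 × 1.99×10^-7 = 105 W/(m²·K).
Amplitude A = F₀ / (Cω) = 146 / 105 = 1.39 K.

1.39 K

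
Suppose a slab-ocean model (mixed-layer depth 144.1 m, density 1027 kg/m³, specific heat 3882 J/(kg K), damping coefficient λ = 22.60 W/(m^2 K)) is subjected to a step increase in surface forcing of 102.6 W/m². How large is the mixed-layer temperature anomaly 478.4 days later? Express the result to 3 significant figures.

3.65 K

Areal heat capacity C = ρ c_p D = 1027 × 3882 × 144.1 = 5.74×10^8 J/(m^2 K).
τ = C / λ = 5.74×10^8 / 22.60 = 2.54×10^7 s.
Equilibrium anomaly ΔT_eq = F / λ = 102.6 / 22.60 = 4.54 K.
t = 478.4 days = 4.13×10^7 s, so t/τ = 1.63.
ΔT(t) = ΔT_eq (1 − e^(−t/τ)) = 4.54 × (1 − e^−1.63) = 3.65 K.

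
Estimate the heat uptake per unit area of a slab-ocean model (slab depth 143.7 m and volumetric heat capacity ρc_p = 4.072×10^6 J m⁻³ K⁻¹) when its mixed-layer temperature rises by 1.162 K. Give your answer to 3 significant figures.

Areal heat capacity C = ρc_p × D = 4.072×10^6 × 143.7 = 5.85×10^8 J/(m²·K).
ΔQ = C ΔT = 5.85×10^8 × 1.162 = 6.80×10^8 J/m².

6.80×10^8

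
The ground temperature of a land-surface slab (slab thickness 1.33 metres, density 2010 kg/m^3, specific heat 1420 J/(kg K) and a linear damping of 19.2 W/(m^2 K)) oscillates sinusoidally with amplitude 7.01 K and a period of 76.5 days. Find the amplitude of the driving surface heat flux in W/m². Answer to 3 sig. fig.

137

Areal heat capacity C = ρ c_p D = 2010 × 1420 × 1.33 = 3.80×10^6 J/(m^2 K).
ω = 2π / 6.61×10^6 s = 9.51×10^-7 s⁻¹.
√((Cω)² + λ²) = √((3.61)² + 19.2²) = 19.5 W/(m²·K).
F₀ = A × √((Cω)²+λ²) = 7.01 × 19.5 = 137 W/m².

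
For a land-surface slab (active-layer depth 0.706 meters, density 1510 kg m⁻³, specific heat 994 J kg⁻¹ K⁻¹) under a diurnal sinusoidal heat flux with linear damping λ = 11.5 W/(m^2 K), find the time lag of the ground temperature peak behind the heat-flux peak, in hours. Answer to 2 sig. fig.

5.4 hours

Areal heat capacity C = ρ c_p D = 1510 × 994 × 0.706 = 1.06×10^6 J/(m²·K).
ω = 2π / 86400 s = 7.27×10^-5 s⁻¹.
Phase lag φ = arctan(Cω/λ) = arctan(77.1/11.5) = 1.42 rad.
Time lag = φ / ω = 1.42 / 7.27×10^-5 = 19600 s = 5.43 hours.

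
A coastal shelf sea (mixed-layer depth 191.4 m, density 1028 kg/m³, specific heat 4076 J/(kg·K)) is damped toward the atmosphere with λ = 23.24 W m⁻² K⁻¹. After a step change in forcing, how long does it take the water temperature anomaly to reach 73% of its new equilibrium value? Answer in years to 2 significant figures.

Areal heat capacity C = ρ c_p D = 1028 × 4076 × 191.4 = 8.02×10^8 J/(m²·K).
τ = C / λ = 8.02×10^8 / 23.24 = 3.45×10^7 s.
Fraction reached: 1 − e^(−t/τ) = 0.73 ⇒ t = −τ ln(1 − 0.73) = τ × 1.31.
t = 4.52×10^7 s = 1.43 years.

1.4 years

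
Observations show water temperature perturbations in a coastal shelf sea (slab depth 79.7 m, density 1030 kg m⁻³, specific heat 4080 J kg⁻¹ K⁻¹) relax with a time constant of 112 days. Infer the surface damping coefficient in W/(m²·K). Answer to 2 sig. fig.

Areal heat capacity C = ρ c_p D = 1030 × 4080 × 79.7 = 3.35×10^8 J/(m^2 K).
τ = 112 days = 9.68×10^6 s.
λ = C / τ = 3.35×10^8 / 9.68×10^6 = 34.6 W/(m²·K).

35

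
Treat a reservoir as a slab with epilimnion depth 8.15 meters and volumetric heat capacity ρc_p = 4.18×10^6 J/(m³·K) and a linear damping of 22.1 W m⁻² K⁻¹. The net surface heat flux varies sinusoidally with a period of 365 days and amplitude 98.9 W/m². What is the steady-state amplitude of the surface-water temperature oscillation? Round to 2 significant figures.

4.3 K

Areal heat capacity C = ρc_p × D = 4.18×10^6 × 8.15 = 3.41×10^7 J/(m^2 K).
Angular frequency ω = 2π / T = 2π / 3.15×10^7 s = 1.99×10^-7 s⁻¹.
√((Cω)² + λ²) = √((6.79)² + 22.1²) = 23.1 W/(m²·K).
Amplitude A = F₀ / √((Cω)²+λ²) = 98.9 / 23.1 = 4.28 K.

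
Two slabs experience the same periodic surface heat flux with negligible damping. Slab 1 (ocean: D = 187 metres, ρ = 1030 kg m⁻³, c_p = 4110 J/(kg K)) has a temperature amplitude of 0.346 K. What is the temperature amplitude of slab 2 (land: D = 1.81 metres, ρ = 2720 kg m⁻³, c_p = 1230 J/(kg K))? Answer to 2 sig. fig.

C_ocean = 7.92×10^8 J/(m²·K); C_land = 6.06×10^6 J/(m²·K).
A ∝ 1/C ⇒ A_land = A_ocean × C_ocean/C_land = 0.346 × 131 = 45.2 K.

45 K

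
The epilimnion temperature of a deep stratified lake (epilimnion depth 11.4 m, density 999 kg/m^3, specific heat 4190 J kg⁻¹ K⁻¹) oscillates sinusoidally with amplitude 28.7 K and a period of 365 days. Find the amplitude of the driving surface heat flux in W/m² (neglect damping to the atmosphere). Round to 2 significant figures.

270

Areal heat capacity C = ρ c_p D = 999 × 4190 × 11.4 = 4.77×10^7 J/(m²·K).
ω = 2π / 3.15×10^7 s = 1.99×10^-7 s⁻¹.
Cω = 4.77×10^7 × 1.99×10^-7 = 9.51 W/(m²·K).
F₀ = A × Cω = 28.7 × 9.51 = 273 W/m².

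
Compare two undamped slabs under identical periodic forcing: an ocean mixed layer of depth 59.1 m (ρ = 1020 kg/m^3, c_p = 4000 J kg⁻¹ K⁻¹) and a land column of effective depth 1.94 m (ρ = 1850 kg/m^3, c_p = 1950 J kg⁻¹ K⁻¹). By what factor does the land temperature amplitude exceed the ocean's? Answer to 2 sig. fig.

34

C_ocean = 1020 × 4000 × 59.1 = 2.41×10^8 J/(m²·K).
C_land = 1850 × 1950 × 1.94 = 7.00×10^6 J/(m²·K).
Undamped amplitude ∝ 1/C, so A_land/A_ocean = C_ocean/C_land = 34.5.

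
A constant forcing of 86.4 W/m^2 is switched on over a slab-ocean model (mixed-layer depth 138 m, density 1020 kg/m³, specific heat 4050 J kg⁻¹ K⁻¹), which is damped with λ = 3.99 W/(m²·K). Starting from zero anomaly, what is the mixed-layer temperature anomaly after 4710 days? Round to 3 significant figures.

20.4 K

Areal heat capacity C = ρ c_p D = 1020 × 4050 × 138 = 5.70×10^8 J/(m²·K).
τ = C / λ = 5.70×10^8 / 3.99 = 1.43×10^8 s.
Equilibrium anomaly ΔT_eq = F / λ = 86.4 / 3.99 = 21.7 K.
t = 4710 days = 4.07×10^8 s, so t/τ = 2.85.
ΔT(t) = ΔT_eq (1 − e^(−t/τ)) = 21.7 × (1 − e^−2.85) = 20.4 K.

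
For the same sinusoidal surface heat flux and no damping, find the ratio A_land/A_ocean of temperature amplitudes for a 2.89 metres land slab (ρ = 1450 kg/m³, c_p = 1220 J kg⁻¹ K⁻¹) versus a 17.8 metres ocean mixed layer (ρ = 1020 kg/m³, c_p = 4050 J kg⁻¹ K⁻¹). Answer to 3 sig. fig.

14.4

C_ocean = 1020 × 4050 × 17.8 = 7.35×10^7 J/(m²·K).
C_land = 1450 × 1220 × 2.89 = 5.11×10^6 J/(m²·K).
Undamped amplitude ∝ 1/C, so A_land/A_ocean = C_ocean/C_land = 14.4.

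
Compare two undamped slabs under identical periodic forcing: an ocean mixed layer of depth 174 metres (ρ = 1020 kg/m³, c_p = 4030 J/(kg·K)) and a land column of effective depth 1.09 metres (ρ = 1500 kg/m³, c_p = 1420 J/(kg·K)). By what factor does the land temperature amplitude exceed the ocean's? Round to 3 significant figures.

308

C_ocean = 1020 × 4030 × 174 = 7.15×10^8 J/(m²·K).
C_land = 1500 × 1420 × 1.09 = 2.32×10^6 J/(m²·K).
Undamped amplitude ∝ 1/C, so A_land/A_ocean = C_ocean/C_land = 308.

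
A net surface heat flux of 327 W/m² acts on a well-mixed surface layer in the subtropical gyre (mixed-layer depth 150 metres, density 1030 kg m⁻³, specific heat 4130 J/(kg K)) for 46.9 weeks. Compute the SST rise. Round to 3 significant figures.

Areal heat capacity C = ρ c_p D = 1030 × 4130 × 150 = 6.38×10^8 J m⁻² K⁻¹.
Net heat input Q = F Δt = 327 × (46.9 weeks × 6.048×10^5 s/week) = 9.28×10^9 J/m².
ΔT = Q / C = 9.28×10^9 / 6.38×10^8 = 14.5 K.

14.5 K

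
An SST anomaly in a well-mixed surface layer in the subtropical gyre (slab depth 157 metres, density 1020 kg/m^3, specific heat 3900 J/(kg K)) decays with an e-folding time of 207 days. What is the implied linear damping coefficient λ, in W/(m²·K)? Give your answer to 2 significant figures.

Areal heat capacity C = ρ c_p D = 1020 × 3900 × 157 = 6.25×10^8 J/(m²·K).
τ = 207 days = 1.79×10^7 s.
λ = C / τ = 6.25×10^8 / 1.79×10^7 = 34.9 W/(m²·K).

35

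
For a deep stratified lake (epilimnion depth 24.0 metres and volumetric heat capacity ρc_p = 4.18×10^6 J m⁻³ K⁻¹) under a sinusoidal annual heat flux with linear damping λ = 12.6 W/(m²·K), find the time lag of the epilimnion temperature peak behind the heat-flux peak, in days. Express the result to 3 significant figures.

58.6 days

Areal heat capacity C = ρc_p × D = 4.18×10^6 × 24.0 = 1.00×10^8 J/(m²·K).
ω = 2π / 3.15×10^7 s = 1.99×10^-7 s⁻¹.
Phase lag φ = arctan(Cω/λ) = arctan(20.0/12.6) = 1.01 rad.
Time lag = φ / ω = 1.01 / 1.99×10^-7 = 5.06×10^6 s = 58.6 days.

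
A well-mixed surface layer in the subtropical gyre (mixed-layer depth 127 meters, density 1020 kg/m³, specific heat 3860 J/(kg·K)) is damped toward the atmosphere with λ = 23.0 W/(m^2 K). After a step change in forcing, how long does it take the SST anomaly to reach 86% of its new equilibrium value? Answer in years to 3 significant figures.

Areal heat capacity C = ρ c_p D = 1020 × 3860 × 127 = 5.00×10^8 J/(m^2 K).
τ = C / λ = 5.00×10^8 / 23.0 = 2.17×10^7 s.
Fraction reached: 1 − e^(−t/τ) = 0.86 ⇒ t = −τ ln(1 − 0.86) = τ × 1.97.
t = 4.27×10^7 s = 1.35 years.

1.35 years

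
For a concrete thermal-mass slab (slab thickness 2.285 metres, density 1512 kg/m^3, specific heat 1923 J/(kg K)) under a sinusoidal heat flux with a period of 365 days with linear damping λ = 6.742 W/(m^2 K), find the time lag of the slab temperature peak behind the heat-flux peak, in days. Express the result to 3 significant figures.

Areal heat capacity C = ρ c_p D = 1512 × 1923 × 2.285 = 6.64×10^6 J/(m²·K).
ω = 2π / 3.15×10^7 s = 1.99×10^-7 s⁻¹.
Phase lag φ = arctan(Cω/λ) = arctan(1.32/6.742) = 0.194 rad.
Time lag = φ / ω = 0.194 / 1.99×10^-7 = 9.73×10^5 s = 11.3 days.

11.3 days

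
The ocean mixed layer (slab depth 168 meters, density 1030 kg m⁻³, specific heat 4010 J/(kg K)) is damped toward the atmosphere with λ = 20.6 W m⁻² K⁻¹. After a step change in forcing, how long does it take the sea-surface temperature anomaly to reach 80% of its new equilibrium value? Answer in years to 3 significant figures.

Areal heat capacity C = ρ c_p D = 1030 × 4010 × 168 = 6.94×10^8 J m⁻² K⁻¹.
τ = C / λ = 6.94×10^8 / 20.6 = 3.37×10^7 s.
Fraction reached: 1 − e^(−t/τ) = 0.80 ⇒ t = −τ ln(1 − 0.80) = τ × 1.61.
t = 5.42×10^7 s = 1.72 years.

1.72 years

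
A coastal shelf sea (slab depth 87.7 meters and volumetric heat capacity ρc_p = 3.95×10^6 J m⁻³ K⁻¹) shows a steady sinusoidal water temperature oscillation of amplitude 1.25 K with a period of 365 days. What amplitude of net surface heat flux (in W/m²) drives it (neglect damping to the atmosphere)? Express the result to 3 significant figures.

Areal heat capacity C = ρc_p × D = 3.95×10^6 × 87.7 = 3.46×10^8 J/(m^2 K).
ω = 2π / 3.15×10^7 s = 1.99×10^-7 s⁻¹.
Cω = 3.46×10^8 × 1.99×10^-7 = 69.0 W/(m²·K).
F₀ = A × Cω = 1.25 × 69.0 = 86.3 W/m².

86.3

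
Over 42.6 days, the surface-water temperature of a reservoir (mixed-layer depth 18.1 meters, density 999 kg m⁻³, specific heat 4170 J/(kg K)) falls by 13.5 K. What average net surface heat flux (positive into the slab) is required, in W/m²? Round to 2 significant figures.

Areal heat capacity C = ρ c_p D = 999 × 4170 × 18.1 = 7.54×10^7 J m⁻² K⁻¹.
Required heat per unit area: Q = C ΔT = 7.54×10^7 × -13.5 = -1.02×10^9 J/m².
Flux F = Q / Δt = -1.02×10^9 / 3.68×10^6 s = -277 W/m².

-280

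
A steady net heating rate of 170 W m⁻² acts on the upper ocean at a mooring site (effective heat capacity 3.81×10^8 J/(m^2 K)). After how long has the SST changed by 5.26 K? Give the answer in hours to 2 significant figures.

3300 hours

Areal heat capacity C = 3.81×10^8 J/(m^2 K) (given).
Time required: Δt = C ΔT / F = 3.81×10^8 × 5.26 / 170 = 1.18×10^7 s.
In hours: 1.18×10^7 s / (3600 s/hour) = 3270 hours.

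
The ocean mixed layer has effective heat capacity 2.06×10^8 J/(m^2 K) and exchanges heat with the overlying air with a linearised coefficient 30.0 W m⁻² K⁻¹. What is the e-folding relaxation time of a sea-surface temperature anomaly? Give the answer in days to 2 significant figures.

Areal heat capacity C = 2.06×10^8 J/(m^2 K) (given).
Relaxation time τ = C / λ = 2.06×10^8 / 30.0 = 6.87×10^6 s.
In days: 6.87×10^6 s / (86400 s/day) = 79.5 days.

79 days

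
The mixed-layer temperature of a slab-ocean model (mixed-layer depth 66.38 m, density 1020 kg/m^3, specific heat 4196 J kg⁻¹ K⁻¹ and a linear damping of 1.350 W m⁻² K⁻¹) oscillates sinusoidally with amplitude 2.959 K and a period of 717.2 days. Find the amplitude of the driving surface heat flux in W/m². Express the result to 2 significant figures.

85

Areal heat capacity C = ρ c_p D = 1020 × 4196 × 66.38 = 2.84×10^8 J m⁻² K⁻¹.
ω = 2π / 6.20×10^7 s = 1.01×10^-7 s⁻¹.
√((Cω)² + λ²) = √((28.8)² + 1.350²) = 28.8 W/(m²·K).
F₀ = A × √((Cω)²+λ²) = 2.959 × 28.8 = 85.3 W/m².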